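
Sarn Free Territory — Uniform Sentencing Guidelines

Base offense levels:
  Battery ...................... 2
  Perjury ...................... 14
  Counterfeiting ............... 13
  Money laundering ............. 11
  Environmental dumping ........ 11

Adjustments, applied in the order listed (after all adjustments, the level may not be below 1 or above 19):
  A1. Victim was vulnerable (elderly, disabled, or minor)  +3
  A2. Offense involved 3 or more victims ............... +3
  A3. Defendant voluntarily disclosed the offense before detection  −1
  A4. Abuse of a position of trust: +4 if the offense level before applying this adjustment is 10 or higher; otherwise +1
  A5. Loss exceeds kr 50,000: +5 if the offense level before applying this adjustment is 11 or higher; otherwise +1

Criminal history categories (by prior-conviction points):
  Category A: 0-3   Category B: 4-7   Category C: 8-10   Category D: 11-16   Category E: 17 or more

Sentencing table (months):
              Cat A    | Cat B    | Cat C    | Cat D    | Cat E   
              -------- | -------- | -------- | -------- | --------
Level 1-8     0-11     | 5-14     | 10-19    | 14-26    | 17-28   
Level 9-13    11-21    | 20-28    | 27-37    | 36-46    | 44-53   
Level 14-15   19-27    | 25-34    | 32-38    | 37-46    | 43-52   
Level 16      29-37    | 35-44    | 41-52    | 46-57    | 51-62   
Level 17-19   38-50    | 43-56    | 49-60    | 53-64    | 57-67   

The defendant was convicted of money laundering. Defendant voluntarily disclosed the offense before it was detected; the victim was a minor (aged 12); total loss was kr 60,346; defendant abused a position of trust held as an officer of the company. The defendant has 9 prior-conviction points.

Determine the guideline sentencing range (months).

Base offense level for money laundering: 11.
A1 applies: 11 + 3 = 14.
A2 does not apply.
A3 applies: 14 − 1 = 13.
A4 applies (level before this adjustment is 13 ≥ 10, so +4): 13 + 4 = 17.
A5 applies (level before this adjustment is 17 ≥ 11, so +5): 17 + 5 = 22.
Level 22 exceeds the maximum of 19; capped at 19.
Final offense level: 19.
Criminal history: 9 prior points → Category C (8-10).
Level 19 falls in the 17-19 band.
Grid: Level 17-19 × Category C = 49-60 months.

49-60 months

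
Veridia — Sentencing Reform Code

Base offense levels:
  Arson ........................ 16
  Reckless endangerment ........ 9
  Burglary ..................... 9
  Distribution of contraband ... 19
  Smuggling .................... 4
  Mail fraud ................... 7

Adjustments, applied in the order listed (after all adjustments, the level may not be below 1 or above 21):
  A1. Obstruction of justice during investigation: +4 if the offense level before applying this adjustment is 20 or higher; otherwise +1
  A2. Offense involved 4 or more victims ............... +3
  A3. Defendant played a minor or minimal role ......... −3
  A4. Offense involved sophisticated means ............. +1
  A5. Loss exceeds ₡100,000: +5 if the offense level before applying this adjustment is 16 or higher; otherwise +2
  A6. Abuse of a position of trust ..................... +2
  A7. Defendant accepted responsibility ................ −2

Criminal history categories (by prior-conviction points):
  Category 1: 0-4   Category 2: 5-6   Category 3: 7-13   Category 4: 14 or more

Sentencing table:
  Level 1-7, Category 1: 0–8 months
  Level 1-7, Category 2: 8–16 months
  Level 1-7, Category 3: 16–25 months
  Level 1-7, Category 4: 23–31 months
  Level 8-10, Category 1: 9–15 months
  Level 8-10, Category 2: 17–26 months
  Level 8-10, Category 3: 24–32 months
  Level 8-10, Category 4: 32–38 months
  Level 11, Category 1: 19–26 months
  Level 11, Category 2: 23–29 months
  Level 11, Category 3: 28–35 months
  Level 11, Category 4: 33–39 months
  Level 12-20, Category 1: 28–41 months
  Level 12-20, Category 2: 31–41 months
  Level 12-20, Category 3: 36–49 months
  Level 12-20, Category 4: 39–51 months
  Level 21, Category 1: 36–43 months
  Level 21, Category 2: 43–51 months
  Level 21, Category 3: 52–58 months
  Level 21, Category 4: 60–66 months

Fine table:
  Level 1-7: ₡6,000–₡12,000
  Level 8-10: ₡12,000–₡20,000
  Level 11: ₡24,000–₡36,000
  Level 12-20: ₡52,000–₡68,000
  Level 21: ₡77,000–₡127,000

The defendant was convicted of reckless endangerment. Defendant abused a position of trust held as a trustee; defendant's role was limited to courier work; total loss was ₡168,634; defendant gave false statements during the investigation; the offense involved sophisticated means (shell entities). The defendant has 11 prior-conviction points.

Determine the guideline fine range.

Base offense level for reckless endangerment: 9.
A1 applies (level before this adjustment is 9 < 20, so +1): 9 + 1 = 10.
A3 applies: 10 − 3 = 7.
A4 applies: 7 + 1 = 8.
A5 applies (level before this adjustment is 8 < 16, so +2): 8 + 2 = 10.
A6 applies: 10 + 2 = 12.
A7 does not apply.
Final offense level: 12.
Level 12 falls in the 12-20 band.
Fine table: Level 12-20 → ₡52,000–₡68,000.

₡52,000–₡68,000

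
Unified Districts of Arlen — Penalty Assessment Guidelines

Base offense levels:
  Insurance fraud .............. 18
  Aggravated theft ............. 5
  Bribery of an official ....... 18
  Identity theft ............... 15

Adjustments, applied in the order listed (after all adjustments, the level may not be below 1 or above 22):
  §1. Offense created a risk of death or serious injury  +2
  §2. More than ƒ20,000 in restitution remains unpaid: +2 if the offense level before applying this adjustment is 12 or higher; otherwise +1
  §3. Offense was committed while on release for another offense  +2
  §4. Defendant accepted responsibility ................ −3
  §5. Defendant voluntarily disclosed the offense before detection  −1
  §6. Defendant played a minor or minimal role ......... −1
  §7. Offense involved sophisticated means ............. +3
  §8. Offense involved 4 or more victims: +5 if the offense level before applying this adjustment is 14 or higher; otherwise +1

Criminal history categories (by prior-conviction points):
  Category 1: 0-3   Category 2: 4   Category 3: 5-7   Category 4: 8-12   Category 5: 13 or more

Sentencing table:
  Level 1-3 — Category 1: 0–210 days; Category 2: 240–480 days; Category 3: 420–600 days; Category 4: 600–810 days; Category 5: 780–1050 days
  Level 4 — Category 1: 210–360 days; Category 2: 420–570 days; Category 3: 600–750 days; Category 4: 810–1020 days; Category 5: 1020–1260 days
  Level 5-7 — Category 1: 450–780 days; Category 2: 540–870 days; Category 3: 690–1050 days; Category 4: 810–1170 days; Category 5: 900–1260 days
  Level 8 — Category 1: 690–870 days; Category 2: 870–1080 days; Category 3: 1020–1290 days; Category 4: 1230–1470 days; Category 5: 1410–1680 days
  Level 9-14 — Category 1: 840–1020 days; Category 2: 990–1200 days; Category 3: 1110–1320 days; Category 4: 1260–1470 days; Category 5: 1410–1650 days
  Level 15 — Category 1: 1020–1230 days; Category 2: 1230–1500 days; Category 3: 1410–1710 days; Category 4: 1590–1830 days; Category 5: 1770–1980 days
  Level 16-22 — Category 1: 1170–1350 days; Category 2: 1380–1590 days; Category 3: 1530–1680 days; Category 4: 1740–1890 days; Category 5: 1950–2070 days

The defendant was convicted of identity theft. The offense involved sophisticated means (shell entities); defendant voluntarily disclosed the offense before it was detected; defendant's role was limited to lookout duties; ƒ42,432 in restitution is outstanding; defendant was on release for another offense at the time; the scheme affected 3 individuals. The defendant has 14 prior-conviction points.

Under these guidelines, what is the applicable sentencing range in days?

Base offense level for identity theft: 15.
§2 applies (level before this adjustment is 15 ≥ 12, so +2): 15 + 2 = 17.
§3 applies: 17 + 2 = 19.
§4 does not apply.
§5 applies: 19 − 1 = 18.
§6 applies: 18 − 1 = 17.
§7 applies: 17 + 3 = 20.
Final offense level: 20.
Criminal history: 14 prior points → Category 5 (13+).
Level 20 falls in the 16-22 band.
Grid: Level 16-22 × Category 5 = 1950-2070 days.

1950-2070 days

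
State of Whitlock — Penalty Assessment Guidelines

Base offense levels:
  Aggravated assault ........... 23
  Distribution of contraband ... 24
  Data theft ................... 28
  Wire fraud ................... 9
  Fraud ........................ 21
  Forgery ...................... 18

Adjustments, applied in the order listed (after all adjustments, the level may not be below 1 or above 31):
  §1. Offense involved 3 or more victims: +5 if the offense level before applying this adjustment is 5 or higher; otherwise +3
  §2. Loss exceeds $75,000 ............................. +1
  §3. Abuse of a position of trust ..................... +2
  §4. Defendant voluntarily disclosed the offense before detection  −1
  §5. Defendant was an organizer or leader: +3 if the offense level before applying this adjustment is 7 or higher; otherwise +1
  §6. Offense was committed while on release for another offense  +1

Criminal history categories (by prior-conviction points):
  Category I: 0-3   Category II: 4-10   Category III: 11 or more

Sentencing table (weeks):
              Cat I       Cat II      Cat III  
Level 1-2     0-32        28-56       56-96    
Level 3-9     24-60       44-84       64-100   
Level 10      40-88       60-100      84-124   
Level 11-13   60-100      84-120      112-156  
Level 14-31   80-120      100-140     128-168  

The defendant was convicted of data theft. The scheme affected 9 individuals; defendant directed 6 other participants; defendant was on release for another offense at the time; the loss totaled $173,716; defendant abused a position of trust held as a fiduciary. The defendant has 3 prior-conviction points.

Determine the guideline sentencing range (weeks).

80-120 weeks

Base offense level for data theft: 28.
§1 applies (level before this adjustment is 28 ≥ 5, so +5): 28 + 5 = 33.
§2 applies: 33 + 1 = 34.
§3 applies: 34 + 2 = 36.
§5 applies (level before this adjustment is 36 ≥ 7, so +3): 36 + 3 = 39.
§6 applies: 39 + 1 = 40.
Level 40 exceeds the maximum of 31; capped at 31.
Final offense level: 31.
Criminal history: 3 prior points → Category I (0-3).
Level 31 falls in the 14-31 band.
Grid: Level 14-31 × Category I = 80-120 weeks.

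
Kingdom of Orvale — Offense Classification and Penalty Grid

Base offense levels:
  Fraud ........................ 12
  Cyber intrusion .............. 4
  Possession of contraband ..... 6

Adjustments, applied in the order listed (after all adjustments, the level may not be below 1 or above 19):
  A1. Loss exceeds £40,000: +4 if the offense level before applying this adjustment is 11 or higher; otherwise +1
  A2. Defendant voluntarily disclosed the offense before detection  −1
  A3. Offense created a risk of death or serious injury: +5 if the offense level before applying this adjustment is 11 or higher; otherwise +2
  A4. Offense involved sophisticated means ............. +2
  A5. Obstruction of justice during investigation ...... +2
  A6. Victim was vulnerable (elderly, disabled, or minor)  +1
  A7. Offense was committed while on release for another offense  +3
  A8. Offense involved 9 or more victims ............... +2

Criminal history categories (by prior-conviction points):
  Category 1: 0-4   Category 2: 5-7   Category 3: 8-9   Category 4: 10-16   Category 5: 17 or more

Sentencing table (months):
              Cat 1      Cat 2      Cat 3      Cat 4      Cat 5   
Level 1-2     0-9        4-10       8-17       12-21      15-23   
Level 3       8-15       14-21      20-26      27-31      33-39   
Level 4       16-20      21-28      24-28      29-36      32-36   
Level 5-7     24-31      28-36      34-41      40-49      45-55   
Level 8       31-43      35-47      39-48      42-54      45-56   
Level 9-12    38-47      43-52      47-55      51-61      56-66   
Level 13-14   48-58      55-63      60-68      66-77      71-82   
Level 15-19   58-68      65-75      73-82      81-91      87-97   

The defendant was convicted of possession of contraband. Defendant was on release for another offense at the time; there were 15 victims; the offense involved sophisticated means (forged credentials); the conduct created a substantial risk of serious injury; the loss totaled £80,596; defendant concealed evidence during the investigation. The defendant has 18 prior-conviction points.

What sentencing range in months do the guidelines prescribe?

87-97 months

Base offense level for possession of contraband: 6.
A1 applies (level before this adjustment is 6 < 11, so +1): 6 + 1 = 7.
A2 does not apply.
A3 applies (level before this adjustment is 7 < 11, so +2): 7 + 2 = 9.
A4 applies: 9 + 2 = 11.
A5 applies: 11 + 2 = 13.
A7 applies: 13 + 3 = 16.
A8 applies: 16 + 2 = 18.
Final offense level: 18.
Criminal history: 18 prior points → Category 5 (17+).
Level 18 falls in the 15-19 band.
Grid: Level 15-19 × Category 5 = 87-97 months.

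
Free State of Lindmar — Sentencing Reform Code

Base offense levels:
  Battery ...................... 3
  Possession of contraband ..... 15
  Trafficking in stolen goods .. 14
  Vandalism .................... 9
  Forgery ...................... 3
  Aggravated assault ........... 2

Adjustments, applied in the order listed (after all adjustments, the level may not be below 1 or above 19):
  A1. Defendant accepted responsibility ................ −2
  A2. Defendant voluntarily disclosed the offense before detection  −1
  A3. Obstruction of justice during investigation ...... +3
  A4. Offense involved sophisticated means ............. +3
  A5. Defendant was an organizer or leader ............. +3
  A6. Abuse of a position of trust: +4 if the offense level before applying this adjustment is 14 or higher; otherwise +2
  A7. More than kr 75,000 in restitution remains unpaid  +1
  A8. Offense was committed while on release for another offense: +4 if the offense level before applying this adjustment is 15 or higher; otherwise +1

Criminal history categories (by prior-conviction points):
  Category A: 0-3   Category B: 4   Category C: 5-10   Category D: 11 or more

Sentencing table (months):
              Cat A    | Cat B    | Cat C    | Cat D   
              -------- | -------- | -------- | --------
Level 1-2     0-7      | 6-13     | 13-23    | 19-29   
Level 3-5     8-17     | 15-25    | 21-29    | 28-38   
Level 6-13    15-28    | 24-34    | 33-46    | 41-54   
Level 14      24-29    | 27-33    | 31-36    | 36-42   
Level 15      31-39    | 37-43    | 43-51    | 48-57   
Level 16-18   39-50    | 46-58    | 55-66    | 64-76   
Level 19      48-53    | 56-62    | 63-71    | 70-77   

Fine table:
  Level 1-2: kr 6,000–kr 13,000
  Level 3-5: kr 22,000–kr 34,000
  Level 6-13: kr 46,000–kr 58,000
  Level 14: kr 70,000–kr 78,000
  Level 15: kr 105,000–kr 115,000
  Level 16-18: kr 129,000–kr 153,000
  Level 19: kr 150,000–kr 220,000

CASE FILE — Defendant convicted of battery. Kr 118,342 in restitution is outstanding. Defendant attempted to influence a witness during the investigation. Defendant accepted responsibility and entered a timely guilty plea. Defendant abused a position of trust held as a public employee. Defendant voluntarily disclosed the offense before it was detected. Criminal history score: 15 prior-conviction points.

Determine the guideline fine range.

kr 46,000–kr 58,000

Base offense level for battery: 3.
A1 applies: 3 − 2 = 1.
A2 applies: 1 − 1 = 0.
A3 applies: 0 + 3 = 3.
A4 does not apply.
A6 applies (level before this adjustment is 3 < 14, so +2): 3 + 2 = 5.
A7 applies: 5 + 1 = 6.
Final offense level: 6.
Level 6 falls in the 6-13 band.
Fine table: Level 6-13 → kr 46,000–kr 58,000.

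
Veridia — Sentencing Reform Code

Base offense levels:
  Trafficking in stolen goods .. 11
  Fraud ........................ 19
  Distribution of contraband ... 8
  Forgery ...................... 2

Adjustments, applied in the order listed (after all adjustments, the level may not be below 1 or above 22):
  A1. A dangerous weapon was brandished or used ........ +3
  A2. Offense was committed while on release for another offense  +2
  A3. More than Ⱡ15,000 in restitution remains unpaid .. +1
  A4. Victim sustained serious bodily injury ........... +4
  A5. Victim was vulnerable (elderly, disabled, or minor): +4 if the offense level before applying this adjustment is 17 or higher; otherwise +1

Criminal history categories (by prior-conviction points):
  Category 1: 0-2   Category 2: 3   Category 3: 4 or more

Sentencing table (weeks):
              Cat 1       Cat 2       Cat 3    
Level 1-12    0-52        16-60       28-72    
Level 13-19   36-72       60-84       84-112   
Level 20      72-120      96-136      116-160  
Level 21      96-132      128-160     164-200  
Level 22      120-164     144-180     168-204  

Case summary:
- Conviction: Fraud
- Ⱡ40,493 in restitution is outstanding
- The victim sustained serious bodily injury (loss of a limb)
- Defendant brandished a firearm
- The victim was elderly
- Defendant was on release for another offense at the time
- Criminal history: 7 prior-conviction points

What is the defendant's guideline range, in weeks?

168-204 weeks

Base offense level for fraud: 19.
A1 applies: 19 + 3 = 22.
A2 applies: 22 + 2 = 24.
A3 applies: 24 + 1 = 25.
A4 applies: 25 + 4 = 29.
A5 applies (level before this adjustment is 29 ≥ 17, so +4): 29 + 4 = 33.
Level 33 exceeds the maximum of 22; capped at 22.
Final offense level: 22.
Criminal history: 7 prior points → Category 3 (4+).
Level 22 falls in the 22 band.
Grid: Level 22 × Category 3 = 168-204 weeks.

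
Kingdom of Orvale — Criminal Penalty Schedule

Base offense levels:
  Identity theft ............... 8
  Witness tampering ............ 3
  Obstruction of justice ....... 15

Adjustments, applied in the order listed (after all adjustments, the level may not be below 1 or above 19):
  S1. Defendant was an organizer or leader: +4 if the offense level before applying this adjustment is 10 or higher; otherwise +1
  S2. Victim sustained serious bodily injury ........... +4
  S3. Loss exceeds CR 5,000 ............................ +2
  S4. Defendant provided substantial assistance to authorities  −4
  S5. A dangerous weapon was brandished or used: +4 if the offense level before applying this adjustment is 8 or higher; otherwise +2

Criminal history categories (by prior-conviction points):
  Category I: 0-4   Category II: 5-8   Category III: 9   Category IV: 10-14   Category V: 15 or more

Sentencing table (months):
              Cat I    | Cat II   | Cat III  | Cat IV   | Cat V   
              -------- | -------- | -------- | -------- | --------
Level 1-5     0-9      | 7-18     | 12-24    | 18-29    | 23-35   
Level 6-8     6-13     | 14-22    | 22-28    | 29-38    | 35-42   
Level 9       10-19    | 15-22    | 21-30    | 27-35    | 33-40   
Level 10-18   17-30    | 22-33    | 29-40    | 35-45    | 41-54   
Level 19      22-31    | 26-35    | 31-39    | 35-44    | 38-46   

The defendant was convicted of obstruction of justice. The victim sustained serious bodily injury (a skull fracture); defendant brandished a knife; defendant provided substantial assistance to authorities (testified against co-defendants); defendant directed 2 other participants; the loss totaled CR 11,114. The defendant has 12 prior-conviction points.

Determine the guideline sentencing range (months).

35-44 months

Base offense level for obstruction of justice: 15.
S1 applies (level before this adjustment is 15 ≥ 10, so +4): 15 + 4 = 19.
S2 applies: 19 + 4 = 23.
S3 applies: 23 + 2 = 25.
S4 applies: 25 − 4 = 21.
S5 applies (level before this adjustment is 21 ≥ 8, so +4): 21 + 4 = 25.
Level 25 exceeds the maximum of 19; capped at 19.
Final offense level: 19.
Criminal history: 12 prior points → Category IV (10-14).
Level 19 falls in the 19 band.
Grid: Level 19 × Category IV = 35-44 months.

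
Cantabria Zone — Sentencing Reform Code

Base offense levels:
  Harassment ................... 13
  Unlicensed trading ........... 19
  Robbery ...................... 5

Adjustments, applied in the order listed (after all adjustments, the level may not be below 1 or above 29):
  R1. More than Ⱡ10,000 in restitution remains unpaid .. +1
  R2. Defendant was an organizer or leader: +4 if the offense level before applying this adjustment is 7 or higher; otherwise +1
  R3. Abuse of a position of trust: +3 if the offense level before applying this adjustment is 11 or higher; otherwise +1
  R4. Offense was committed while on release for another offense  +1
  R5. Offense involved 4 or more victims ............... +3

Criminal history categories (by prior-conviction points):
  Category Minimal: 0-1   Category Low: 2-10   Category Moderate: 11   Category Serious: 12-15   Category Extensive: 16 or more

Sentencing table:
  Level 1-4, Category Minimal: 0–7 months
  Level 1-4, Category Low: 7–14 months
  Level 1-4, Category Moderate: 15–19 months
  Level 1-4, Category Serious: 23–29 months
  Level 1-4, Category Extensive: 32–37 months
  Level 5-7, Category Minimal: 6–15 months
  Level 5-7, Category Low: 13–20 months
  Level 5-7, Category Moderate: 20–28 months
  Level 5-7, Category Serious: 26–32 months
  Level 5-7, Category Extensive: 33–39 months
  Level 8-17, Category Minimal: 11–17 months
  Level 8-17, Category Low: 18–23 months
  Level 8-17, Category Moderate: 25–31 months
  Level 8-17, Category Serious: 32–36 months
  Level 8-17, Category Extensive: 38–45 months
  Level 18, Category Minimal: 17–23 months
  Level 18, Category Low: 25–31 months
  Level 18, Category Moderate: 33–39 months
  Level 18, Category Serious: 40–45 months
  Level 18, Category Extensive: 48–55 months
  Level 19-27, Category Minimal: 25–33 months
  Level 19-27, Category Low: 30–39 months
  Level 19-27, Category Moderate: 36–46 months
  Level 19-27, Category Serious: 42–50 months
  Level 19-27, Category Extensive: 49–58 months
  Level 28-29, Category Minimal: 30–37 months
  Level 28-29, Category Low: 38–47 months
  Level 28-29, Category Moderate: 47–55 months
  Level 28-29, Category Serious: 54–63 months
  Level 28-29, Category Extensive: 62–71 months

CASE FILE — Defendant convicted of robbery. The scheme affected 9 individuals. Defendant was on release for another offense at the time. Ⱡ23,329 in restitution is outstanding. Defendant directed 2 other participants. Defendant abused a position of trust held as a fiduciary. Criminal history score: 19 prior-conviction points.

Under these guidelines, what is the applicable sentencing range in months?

Base offense level for robbery: 5.
R1 applies: 5 + 1 = 6.
R2 applies (level before this adjustment is 6 < 7, so +1): 6 + 1 = 7.
R3 applies (level before this adjustment is 7 < 11, so +1): 7 + 1 = 8.
R4 applies: 8 + 1 = 9.
R5 applies: 9 + 3 = 12.
Final offense level: 12.
Criminal history: 19 prior points → Category Extensive (16+).
Level 12 falls in the 8-17 band.
Grid: Level 8-17 × Category Extensive = 38-45 months.

38-45 months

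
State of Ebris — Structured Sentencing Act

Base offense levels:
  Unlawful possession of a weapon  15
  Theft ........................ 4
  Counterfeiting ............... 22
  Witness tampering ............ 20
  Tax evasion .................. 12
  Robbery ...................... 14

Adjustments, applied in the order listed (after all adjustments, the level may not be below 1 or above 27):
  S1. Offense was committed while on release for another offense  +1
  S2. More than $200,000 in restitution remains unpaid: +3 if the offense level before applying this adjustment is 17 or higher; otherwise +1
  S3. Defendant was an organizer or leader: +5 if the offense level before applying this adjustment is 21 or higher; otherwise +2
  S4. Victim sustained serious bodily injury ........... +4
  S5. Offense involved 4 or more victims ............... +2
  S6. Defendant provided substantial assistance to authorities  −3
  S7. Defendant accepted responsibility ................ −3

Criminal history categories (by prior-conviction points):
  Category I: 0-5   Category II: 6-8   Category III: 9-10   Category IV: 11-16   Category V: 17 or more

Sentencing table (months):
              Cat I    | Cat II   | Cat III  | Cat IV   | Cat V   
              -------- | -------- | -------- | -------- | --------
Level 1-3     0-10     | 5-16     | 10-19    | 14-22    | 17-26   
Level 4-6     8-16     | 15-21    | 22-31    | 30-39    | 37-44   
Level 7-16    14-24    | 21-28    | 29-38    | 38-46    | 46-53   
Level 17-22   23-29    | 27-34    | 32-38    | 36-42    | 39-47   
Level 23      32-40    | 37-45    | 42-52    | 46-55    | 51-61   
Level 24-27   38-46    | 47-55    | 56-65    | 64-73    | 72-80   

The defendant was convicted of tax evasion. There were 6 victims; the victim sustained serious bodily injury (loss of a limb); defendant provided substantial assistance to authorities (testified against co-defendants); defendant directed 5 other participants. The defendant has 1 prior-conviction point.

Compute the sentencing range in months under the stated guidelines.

23-29 months

Base offense level for tax evasion: 12.
S2 does not apply.
S3 applies (level before this adjustment is 12 < 21, so +2): 12 + 2 = 14.
S4 applies: 14 + 4 = 18.
S5 applies: 18 + 2 = 20.
S6 applies: 20 − 3 = 17.
Final offense level: 17.
Criminal history: 1 prior point → Category I (0-5).
Level 17 falls in the 17-22 band.
Grid: Level 17-22 × Category I = 23-29 months.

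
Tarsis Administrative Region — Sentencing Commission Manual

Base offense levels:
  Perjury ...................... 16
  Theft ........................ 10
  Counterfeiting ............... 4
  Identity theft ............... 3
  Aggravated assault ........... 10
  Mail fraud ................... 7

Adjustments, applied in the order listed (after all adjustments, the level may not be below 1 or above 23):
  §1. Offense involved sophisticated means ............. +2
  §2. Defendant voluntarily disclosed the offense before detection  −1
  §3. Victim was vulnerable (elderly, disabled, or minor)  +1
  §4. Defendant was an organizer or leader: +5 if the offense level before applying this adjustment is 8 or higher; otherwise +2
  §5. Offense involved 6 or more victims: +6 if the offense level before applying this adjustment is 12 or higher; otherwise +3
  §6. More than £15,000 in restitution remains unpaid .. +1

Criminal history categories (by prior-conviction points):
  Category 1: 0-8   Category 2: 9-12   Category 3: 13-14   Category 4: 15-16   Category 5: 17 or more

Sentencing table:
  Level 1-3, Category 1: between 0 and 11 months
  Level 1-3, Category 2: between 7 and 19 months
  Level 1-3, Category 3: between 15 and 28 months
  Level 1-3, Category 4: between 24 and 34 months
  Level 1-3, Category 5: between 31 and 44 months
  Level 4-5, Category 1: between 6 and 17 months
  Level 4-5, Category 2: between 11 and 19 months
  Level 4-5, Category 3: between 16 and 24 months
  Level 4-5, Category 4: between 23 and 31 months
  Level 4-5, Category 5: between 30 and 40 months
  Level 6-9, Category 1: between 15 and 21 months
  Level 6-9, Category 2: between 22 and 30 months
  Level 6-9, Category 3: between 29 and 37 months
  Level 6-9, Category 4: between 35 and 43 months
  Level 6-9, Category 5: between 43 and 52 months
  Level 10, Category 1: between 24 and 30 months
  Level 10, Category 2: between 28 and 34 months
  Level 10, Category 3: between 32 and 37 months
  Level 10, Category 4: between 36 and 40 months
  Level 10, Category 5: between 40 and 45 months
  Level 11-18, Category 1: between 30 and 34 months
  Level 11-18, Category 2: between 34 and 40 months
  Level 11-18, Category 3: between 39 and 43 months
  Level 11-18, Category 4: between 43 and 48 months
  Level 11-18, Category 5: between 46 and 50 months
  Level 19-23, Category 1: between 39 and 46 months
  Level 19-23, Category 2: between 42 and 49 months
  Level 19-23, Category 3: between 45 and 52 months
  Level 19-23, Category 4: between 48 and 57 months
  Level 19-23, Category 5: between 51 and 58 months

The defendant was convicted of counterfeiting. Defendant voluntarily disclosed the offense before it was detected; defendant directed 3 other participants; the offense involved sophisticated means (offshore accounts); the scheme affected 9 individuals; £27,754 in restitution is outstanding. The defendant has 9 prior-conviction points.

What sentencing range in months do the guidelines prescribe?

34-40 months

Base offense level for counterfeiting: 4.
§1 applies: 4 + 2 = 6.
§2 applies: 6 − 1 = 5.
§3 does not apply.
§4 applies (level before this adjustment is 5 < 8, so +2): 5 + 2 = 7.
§5 applies (level before this adjustment is 7 < 12, so +3): 7 + 3 = 10.
§6 applies: 10 + 1 = 11.
Final offense level: 11.
Criminal history: 9 prior points → Category 2 (9-12).
Level 11 falls in the 11-18 band.
Grid: Level 11-18 × Category 2 = 34-40 months.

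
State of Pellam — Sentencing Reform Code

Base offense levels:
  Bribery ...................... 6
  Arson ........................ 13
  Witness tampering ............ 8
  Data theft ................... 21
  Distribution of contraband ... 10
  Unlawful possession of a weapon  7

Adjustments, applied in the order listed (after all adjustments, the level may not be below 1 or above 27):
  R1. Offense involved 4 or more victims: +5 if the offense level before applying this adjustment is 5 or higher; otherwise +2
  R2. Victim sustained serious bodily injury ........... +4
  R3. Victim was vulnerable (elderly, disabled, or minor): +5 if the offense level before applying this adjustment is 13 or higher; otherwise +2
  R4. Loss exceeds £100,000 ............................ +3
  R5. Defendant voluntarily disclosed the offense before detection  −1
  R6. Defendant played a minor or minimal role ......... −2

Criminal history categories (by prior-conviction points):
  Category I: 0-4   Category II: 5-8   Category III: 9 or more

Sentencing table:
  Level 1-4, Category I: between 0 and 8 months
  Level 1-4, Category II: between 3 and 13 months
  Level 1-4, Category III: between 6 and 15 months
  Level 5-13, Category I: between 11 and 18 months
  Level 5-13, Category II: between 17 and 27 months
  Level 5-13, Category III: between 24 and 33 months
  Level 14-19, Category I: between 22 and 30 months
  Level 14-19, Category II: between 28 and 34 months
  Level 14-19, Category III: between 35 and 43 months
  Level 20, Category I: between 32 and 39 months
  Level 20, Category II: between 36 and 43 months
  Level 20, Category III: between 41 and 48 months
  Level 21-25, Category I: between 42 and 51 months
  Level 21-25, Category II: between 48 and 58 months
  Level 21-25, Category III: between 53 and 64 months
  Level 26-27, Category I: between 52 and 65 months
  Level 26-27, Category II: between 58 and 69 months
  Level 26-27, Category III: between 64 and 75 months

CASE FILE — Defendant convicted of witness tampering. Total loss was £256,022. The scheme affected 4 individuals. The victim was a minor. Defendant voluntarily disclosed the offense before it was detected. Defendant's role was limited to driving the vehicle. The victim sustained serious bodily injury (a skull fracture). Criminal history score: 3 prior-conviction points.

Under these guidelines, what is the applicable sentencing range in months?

Base offense level for witness tampering: 8.
R1 applies (level before this adjustment is 8 ≥ 5, so +5): 8 + 5 = 13.
R2 applies: 13 + 4 = 17.
R3 applies (level before this adjustment is 17 ≥ 13, so +5): 17 + 5 = 22.
R4 applies: 22 + 3 = 25.
R5 applies: 25 − 1 = 24.
R6 applies: 24 − 2 = 22.
Final offense level: 22.
Criminal history: 3 prior points → Category I (0-4).
Level 22 falls in the 21-25 band.
Grid: Level 21-25 × Category I = 42-51 months.

42-51 months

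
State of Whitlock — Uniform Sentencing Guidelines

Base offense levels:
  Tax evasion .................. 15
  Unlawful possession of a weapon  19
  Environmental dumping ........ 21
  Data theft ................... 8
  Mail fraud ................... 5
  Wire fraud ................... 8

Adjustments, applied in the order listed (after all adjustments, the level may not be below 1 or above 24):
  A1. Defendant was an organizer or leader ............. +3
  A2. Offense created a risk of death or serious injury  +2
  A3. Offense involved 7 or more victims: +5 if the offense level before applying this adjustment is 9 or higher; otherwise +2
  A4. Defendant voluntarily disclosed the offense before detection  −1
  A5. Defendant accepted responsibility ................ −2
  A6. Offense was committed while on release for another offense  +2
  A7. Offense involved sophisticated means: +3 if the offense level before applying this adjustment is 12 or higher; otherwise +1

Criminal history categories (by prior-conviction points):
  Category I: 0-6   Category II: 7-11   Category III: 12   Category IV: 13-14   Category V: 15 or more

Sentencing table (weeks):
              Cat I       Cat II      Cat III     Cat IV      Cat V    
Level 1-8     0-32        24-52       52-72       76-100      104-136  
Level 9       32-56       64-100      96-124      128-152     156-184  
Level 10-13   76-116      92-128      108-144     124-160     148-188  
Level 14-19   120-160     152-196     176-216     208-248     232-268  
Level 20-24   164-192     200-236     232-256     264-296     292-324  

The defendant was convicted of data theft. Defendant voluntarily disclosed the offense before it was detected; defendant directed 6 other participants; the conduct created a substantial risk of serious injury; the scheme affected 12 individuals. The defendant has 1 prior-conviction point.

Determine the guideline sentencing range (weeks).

120-160 weeks

Base offense level for data theft: 8.
A1 applies: 8 + 3 = 11.
A2 applies: 11 + 2 = 13.
A3 applies (level before this adjustment is 13 ≥ 9, so +5): 13 + 5 = 18.
A4 applies: 18 − 1 = 17.
Final offense level: 17.
Criminal history: 1 prior point → Category I (0-6).
Level 17 falls in the 14-19 band.
Grid: Level 14-19 × Category I = 120-160 weeks.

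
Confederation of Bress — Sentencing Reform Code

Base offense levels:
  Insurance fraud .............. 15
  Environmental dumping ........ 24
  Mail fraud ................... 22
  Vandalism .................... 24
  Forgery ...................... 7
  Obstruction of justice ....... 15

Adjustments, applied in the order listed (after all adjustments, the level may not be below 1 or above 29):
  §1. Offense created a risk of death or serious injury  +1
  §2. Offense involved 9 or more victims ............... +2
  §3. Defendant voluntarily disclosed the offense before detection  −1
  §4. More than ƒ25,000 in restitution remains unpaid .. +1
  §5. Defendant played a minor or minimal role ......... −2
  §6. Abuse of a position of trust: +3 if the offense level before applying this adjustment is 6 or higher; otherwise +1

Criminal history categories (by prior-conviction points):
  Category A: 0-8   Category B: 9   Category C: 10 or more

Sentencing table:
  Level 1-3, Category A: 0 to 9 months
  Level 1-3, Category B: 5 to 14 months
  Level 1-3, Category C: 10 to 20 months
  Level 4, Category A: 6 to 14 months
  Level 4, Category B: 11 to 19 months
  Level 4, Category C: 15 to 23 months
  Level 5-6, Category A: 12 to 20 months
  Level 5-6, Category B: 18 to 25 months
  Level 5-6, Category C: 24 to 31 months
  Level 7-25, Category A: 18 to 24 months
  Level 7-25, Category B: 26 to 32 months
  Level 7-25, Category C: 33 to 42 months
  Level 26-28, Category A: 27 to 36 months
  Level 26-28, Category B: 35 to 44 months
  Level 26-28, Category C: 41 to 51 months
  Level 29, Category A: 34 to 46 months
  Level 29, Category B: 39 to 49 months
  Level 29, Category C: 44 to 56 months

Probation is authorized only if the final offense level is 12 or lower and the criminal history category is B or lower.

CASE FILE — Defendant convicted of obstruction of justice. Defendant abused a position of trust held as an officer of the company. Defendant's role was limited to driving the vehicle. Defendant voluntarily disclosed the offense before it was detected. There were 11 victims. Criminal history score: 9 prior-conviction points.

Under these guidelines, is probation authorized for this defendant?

Base offense level for obstruction of justice: 15.
§1 does not apply.
§2 applies: 15 + 2 = 17.
§3 applies: 17 − 1 = 16.
§5 applies: 16 − 2 = 14.
§6 applies (level before this adjustment is 14 ≥ 6, so +3): 14 + 3 = 17.
Final offense level: 17.
Criminal history: 9 prior points → Category B (9).
Level 17 falls in the 7-25 band.
Grid: Level 7-25 × Category B = 26-32 months.
Probation check: level 17 > 12 and category B ≤ B → not eligible.

No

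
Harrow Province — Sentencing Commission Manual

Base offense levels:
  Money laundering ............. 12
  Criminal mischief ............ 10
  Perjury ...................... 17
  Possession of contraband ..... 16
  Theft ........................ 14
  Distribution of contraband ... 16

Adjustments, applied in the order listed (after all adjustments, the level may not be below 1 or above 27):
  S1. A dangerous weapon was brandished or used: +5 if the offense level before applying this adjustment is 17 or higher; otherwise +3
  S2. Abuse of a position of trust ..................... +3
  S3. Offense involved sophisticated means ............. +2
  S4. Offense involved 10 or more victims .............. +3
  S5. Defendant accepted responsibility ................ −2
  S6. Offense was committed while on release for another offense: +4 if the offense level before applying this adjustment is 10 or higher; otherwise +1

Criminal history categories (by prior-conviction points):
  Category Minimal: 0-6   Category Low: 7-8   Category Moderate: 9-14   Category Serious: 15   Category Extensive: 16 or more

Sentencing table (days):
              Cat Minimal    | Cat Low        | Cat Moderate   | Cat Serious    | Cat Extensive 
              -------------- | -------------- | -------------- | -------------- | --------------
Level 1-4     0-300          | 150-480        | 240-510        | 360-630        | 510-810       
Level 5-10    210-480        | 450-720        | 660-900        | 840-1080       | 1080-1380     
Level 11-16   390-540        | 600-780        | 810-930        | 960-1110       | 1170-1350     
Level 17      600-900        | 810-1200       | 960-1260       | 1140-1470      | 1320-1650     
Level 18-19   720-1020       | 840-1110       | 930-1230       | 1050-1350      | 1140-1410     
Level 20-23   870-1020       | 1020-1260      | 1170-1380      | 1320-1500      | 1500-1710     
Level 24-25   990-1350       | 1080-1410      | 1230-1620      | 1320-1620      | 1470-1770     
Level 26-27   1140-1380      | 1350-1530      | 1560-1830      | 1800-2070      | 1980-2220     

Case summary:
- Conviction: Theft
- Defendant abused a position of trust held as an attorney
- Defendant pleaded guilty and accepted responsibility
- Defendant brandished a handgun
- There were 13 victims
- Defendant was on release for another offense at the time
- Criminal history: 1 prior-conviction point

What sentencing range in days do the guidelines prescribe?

990-1350 days

Base offense level for theft: 14.
S1 applies (level before this adjustment is 14 < 17, so +3): 14 + 3 = 17.
S2 applies: 17 + 3 = 20.
S4 applies: 20 + 3 = 23.
S5 applies: 23 − 2 = 21.
S6 applies (level before this adjustment is 21 ≥ 10, so +4): 21 + 4 = 25.
Final offense level: 25.
Criminal history: 1 prior point → Category Minimal (0-6).
Level 25 falls in the 24-25 band.
Grid: Level 24-25 × Category Minimal = 990-1350 days.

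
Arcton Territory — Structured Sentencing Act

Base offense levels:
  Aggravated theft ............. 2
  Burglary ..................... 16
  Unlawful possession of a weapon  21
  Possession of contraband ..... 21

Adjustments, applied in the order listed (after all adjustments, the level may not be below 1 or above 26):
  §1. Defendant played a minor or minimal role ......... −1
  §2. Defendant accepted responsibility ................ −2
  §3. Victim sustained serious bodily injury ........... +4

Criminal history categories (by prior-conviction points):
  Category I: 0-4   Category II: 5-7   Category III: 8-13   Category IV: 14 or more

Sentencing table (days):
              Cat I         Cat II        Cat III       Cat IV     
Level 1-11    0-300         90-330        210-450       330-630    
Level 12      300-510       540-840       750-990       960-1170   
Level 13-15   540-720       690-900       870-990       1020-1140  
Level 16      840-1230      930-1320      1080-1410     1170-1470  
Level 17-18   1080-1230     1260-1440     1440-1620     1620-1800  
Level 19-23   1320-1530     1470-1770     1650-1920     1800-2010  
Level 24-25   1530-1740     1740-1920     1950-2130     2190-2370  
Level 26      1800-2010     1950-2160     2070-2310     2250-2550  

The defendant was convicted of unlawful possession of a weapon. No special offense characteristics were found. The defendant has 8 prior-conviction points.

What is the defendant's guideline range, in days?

1650-1920 days

Base offense level for unlawful possession of a weapon: 21.
Final offense level: 21.
Criminal history: 8 prior points → Category III (8-13).
Level 21 falls in the 19-23 band.
Grid: Level 19-23 × Category III = 1650-1920 days.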